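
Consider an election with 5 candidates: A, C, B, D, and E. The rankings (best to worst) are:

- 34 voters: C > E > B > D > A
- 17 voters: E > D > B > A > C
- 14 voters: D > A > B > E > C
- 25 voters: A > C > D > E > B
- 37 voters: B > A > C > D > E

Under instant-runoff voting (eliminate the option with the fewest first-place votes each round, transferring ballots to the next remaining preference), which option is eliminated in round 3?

Round 1: A 25, C 34, B 37, D 14, E 17. Eliminate D.
Round 2: A 39, C 34, B 37, E 17. Eliminate E.
Round 3: A 39, C 34, B 54. Eliminate C.

C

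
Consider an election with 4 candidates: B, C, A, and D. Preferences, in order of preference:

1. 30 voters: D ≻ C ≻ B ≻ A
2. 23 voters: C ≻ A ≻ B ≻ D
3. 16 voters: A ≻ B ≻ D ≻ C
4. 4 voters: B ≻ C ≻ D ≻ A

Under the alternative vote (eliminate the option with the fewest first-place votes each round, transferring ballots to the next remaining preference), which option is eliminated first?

B

Round 1: B 4, C 23, A 16, D 30. Eliminate B.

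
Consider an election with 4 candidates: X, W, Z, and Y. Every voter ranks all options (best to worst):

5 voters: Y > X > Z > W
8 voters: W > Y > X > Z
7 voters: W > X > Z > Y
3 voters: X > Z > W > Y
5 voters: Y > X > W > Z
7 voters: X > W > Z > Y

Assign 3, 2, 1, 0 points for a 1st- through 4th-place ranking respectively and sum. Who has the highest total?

X: 5·2 + 8·1 + 7·2 + 3·3 + 5·2 + 7·3 = 72
W: 5·0 + 8·3 + 7·3 + 3·1 + 5·1 + 7·2 = 67
Z: 5·1 + 8·0 + 7·1 + 3·2 + 5·0 + 7·1 = 25
Y: 5·3 + 8·2 + 7·0 + 3·0 + 5·3 + 7·0 = 46
X has the highest Borda score (72).

X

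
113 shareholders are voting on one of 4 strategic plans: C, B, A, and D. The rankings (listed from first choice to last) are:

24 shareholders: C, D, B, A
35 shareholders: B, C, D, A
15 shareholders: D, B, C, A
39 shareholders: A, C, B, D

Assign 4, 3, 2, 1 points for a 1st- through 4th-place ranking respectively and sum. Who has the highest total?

C: 24·4 + 35·3 + 15·2 + 39·3 = 348
B: 24·2 + 35·4 + 15·3 + 39·2 = 311
A: 24·1 + 35·1 + 15·1 + 39·4 = 230
D: 24·3 + 35·2 + 15·4 + 39·1 = 241
C has the highest Borda score (348).

C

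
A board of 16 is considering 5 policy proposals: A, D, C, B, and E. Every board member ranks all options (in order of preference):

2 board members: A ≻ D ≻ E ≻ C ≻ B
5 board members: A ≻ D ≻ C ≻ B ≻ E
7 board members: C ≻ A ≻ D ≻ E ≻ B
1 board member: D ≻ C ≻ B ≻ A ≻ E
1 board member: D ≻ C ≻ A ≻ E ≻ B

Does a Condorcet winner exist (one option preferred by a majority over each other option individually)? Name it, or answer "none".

none

Checking pairwise contests:
C beats A 9–7.
A beats D 14–2.
D beats C 9–7.
A beats B 15–1.
A beats E 16–0.
Every option loses at least one head-to-head, so there is no Condorcet winner.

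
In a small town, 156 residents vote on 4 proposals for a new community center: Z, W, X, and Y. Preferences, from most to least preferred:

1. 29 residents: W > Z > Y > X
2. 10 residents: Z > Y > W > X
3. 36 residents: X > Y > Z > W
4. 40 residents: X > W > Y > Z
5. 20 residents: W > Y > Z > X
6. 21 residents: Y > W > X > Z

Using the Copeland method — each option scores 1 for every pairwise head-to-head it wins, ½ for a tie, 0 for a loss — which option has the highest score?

Z: loses to W, X, and Y → score 0.
W: beats Z, X, and Y → score 3.
X: beats Z; loses to W and Y → score 1.
Y: beats Z and X; loses to W → score 2.
W has the best pairwise record.

W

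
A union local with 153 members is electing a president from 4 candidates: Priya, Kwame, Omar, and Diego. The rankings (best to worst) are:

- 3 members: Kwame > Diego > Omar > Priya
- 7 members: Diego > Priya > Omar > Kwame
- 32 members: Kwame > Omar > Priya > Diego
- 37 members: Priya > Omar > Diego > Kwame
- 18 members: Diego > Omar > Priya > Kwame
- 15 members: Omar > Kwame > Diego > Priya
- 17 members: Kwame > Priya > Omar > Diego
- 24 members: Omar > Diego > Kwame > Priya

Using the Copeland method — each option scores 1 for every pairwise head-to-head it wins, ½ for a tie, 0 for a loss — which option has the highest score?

Priya: beats Diego; loses to Kwame and Omar → score 1.
Kwame: beats Priya; loses to Omar and Diego → score 1.
Omar: beats Priya, Kwame, and Diego → score 3.
Diego: beats Kwame; loses to Priya and Omar → score 1.
Omar has the best pairwise record.

Omar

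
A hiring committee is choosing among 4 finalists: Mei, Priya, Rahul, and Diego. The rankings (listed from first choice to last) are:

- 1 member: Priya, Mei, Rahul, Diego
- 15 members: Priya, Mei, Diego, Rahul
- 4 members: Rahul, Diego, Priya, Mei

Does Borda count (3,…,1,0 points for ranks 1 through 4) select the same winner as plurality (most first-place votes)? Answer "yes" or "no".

Borda — scores: Mei 32, Priya 52, Rahul 13, Diego 23. Winner: Priya.
Plurality — first-place votes: Mei 0, Priya 16, Rahul 4, Diego 0. Winner: Priya.
The two methods agree.

yes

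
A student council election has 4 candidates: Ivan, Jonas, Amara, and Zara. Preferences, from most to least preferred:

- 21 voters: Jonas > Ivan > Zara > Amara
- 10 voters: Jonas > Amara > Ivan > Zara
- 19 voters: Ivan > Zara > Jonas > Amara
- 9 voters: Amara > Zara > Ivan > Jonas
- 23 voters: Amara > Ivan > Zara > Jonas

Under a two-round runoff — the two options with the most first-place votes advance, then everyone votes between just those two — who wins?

Jonas

Round 1 first-place votes: Ivan 19, Jonas 31, Amara 32, Zara 0.
Amara and Jonas advance.
Runoff: Amara is preferred to Jonas by 32 voters; Jonas by 50.
Jonas wins the runoff.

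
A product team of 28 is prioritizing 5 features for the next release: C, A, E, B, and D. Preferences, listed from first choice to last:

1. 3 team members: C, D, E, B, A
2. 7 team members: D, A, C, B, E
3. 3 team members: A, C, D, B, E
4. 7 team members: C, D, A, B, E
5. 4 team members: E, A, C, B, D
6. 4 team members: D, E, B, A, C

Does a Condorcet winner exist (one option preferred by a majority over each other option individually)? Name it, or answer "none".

Checking pairwise contests:
A beats C 18–10.
D beats A 21–7.
C beats E 20–8.
C beats B 24–4.
C beats D 17–11.
Every option loses at least one head-to-head, so there is no Condorcet winner.

none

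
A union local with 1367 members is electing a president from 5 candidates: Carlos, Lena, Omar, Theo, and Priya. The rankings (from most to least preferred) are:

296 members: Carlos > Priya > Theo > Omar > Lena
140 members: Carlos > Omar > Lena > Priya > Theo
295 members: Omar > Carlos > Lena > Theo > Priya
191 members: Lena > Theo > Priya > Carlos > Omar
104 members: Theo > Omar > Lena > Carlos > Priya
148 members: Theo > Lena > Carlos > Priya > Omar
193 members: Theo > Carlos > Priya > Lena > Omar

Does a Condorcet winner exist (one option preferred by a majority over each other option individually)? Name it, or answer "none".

Carlos vs Lena: 924–443 for Carlos.
Carlos vs Omar: 968–399 for Carlos.
Carlos vs Theo: 731–636 for Carlos.
Carlos vs Priya: 1176–191 for Carlos.
Carlos beats every other option head-to-head.

Carlos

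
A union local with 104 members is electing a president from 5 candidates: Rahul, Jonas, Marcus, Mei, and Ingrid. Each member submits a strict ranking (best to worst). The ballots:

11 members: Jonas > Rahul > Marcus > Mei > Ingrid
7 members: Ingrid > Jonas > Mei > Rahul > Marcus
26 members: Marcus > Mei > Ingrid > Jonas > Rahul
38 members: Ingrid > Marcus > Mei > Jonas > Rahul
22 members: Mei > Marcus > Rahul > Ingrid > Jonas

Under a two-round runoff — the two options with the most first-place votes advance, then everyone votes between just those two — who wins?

Marcus

Round 1 first-place votes: Rahul 0, Jonas 11, Marcus 26, Mei 22, Ingrid 45.
Ingrid and Marcus advance.
Runoff: Ingrid is preferred to Marcus by 45 voters; Marcus by 59.
Marcus wins the runoff.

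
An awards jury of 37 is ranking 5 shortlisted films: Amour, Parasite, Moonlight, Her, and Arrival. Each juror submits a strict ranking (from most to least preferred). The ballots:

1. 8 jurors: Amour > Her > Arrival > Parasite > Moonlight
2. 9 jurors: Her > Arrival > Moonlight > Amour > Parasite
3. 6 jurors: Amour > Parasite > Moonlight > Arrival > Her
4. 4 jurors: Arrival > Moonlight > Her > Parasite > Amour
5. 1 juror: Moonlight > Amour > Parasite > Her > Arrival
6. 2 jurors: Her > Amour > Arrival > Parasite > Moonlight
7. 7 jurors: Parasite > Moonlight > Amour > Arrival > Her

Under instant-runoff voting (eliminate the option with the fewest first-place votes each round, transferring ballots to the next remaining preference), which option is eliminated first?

Round 1: Amour 14, Parasite 7, Moonlight 1, Her 11, Arrival 4. Eliminate Moonlight.

Moonlight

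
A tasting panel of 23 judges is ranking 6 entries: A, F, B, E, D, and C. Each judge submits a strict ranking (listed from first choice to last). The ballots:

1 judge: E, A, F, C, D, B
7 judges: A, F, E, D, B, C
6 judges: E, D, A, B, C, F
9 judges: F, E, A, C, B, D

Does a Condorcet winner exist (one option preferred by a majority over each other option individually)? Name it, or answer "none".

Checking pairwise contests:
E beats A 16–7.
A beats F 14–9.
A beats B 23–0.
F beats E 16–7.
A beats D 17–6.
A beats C 23–0.
Every option loses at least one head-to-head, so there is no Condorcet winner.

none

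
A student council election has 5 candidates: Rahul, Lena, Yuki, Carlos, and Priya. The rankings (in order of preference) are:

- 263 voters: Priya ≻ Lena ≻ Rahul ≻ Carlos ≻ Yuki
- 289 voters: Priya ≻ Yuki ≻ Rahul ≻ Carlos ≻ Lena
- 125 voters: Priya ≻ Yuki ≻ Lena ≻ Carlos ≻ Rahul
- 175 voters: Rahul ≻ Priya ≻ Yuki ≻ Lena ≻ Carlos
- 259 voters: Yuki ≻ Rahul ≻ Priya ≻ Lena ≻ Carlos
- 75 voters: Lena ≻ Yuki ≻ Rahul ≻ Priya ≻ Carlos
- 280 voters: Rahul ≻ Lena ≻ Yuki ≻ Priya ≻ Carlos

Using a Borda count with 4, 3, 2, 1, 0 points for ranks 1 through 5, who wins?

Priya

Rahul: 263·2 + 289·2 + 125·0 + 175·4 + 259·3 + 75·2 + 280·4 = 3851
Lena: 263·3 + 289·0 + 125·2 + 175·1 + 259·1 + 75·4 + 280·3 = 2613
Yuki: 263·0 + 289·3 + 125·3 + 175·2 + 259·4 + 75·3 + 280·2 = 3413
Carlos: 263·1 + 289·1 + 125·1 + 175·0 + 259·0 + 75·0 + 280·0 = 677
Priya: 263·4 + 289·4 + 125·4 + 175·3 + 259·2 + 75·1 + 280·1 = 4106
Priya has the highest Borda score (4106).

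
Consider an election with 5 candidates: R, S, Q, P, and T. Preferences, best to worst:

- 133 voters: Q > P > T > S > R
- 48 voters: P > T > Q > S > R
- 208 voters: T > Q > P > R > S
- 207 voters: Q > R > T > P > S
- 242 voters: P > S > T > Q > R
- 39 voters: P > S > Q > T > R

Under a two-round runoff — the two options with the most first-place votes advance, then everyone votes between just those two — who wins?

Round 1 first-place votes: R 0, S 0, Q 340, P 329, T 208.
Q and P advance.
Runoff: Q is preferred to P by 548 voters; P by 329.
Q wins the runoff.

Q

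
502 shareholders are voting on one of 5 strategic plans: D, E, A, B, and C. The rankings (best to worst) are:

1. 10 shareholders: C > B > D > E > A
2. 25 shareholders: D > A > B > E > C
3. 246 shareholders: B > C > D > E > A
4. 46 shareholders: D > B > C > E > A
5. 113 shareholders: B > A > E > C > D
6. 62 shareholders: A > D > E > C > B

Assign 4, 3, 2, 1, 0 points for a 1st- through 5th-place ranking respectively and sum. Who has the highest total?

B

D: 10·2 + 25·4 + 246·2 + 46·4 + 113·0 + 62·3 = 982
E: 10·1 + 25·1 + 246·1 + 46·1 + 113·2 + 62·2 = 677
A: 10·0 + 25·3 + 246·0 + 46·0 + 113·3 + 62·4 = 662
B: 10·3 + 25·2 + 246·4 + 46·3 + 113·4 + 62·0 = 1654
C: 10·4 + 25·0 + 246·3 + 46·2 + 113·1 + 62·1 = 1045
B has the highest Borda score (1654).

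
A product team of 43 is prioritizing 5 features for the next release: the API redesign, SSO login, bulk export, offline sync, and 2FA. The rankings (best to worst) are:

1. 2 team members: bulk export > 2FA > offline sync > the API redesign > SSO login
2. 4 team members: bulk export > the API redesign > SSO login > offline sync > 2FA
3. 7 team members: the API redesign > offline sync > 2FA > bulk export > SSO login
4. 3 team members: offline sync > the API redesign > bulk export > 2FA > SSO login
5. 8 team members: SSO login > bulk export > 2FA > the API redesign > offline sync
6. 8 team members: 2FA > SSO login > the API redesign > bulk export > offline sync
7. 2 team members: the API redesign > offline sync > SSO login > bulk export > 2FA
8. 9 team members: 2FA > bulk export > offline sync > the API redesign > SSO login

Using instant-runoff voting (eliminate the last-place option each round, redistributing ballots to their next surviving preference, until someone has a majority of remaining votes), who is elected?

2FA

Round 1: the API redesign 9, SSO login 8, bulk export 6, offline sync 3, 2FA 17. Eliminate offline sync.
Round 2: the API redesign 12, SSO login 8, bulk export 6, 2FA 17. Eliminate bulk export.
Round 3: the API redesign 16, SSO login 8, 2FA 19. Eliminate SSO login.
Round 4: the API redesign 16, 2FA 27. 2FA has a majority.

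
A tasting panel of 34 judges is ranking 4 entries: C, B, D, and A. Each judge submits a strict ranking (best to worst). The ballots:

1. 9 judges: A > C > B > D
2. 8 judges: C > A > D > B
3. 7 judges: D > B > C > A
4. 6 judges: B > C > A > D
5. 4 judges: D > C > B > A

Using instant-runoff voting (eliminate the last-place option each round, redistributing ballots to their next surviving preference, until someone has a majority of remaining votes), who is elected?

Round 1: C 8, B 6, D 11, A 9. Eliminate B.
Round 2: C 14, D 11, A 9. Eliminate A.
Round 3: C 23, D 11. C has a majority.

C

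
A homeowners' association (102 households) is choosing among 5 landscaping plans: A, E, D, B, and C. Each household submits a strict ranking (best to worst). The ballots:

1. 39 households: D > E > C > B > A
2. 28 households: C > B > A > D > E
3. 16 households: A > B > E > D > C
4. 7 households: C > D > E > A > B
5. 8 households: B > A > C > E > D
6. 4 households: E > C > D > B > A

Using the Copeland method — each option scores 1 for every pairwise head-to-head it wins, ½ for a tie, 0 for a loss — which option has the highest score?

B

A: beats E and D; loses to B and C → score 2.
E: beats C; loses to A, D, and B → score 1.
D: beats E and C; loses to A and B → score 2.
B: beats A, E, and D; loses to C → score 3.
C: beats A and B; loses to E and D → score 2.
B has the best pairwise record.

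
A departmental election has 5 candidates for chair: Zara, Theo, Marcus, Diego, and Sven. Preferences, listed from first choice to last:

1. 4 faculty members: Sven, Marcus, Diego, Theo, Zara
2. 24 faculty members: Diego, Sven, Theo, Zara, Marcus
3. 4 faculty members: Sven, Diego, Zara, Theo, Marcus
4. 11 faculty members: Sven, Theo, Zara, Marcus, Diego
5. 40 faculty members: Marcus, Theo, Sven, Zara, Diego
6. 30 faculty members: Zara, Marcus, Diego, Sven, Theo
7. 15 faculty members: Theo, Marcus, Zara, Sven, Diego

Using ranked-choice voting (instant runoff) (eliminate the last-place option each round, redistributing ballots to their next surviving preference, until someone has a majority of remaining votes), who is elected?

Round 1: Zara 30, Theo 15, Marcus 40, Diego 24, Sven 19. Eliminate Theo.
Round 2: Zara 30, Marcus 55, Diego 24, Sven 19. Eliminate Sven.
Round 3: Zara 41, Marcus 59, Diego 28. Eliminate Diego.
Round 4: Zara 69, Marcus 59. Zara has a majority.

Zara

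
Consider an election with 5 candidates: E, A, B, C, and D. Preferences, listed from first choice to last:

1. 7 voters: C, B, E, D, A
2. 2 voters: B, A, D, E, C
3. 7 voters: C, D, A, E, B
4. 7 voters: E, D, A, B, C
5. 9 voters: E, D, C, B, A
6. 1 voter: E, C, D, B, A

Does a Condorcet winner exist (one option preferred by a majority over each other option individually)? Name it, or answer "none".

E

E vs A: 24–9 for E.
E vs B: 24–9 for E.
E vs C: 19–14 for E.
E vs D: 24–9 for E.
E beats every other option head-to-head.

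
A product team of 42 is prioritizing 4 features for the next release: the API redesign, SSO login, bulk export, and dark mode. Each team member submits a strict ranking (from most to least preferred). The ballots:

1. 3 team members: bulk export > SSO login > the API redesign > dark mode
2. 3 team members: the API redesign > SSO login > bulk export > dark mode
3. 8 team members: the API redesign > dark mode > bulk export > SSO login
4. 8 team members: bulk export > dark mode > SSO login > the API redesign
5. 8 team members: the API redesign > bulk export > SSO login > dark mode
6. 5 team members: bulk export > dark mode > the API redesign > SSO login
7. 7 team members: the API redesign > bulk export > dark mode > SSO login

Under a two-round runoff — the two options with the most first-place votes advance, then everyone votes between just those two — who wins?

Round 1 first-place votes: the API redesign 26, SSO login 0, bulk export 16, dark mode 0.
the API redesign and bulk export advance.
Runoff: the API redesign is preferred to bulk export by 26 voters; bulk export by 16.
the API redesign wins the runoff.

the API redesign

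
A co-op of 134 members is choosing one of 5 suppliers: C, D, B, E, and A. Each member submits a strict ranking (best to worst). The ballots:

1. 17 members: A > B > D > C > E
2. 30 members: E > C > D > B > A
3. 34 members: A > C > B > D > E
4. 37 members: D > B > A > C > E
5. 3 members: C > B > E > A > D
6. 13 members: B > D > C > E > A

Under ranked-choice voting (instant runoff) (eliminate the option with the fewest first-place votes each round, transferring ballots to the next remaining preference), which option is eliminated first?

C

Round 1: C 3, D 37, B 13, E 30, A 51. Eliminate C.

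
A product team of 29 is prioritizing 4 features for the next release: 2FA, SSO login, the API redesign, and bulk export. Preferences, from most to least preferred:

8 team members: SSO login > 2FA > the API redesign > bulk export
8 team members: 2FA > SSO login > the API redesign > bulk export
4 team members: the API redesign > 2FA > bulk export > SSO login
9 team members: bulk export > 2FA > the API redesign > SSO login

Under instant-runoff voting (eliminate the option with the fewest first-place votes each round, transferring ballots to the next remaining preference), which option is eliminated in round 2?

Round 1: 2FA 8, SSO login 8, the API redesign 4, bulk export 9. Eliminate the API redesign.
Round 2: 2FA 12, SSO login 8, bulk export 9. Eliminate SSO login.

SSO login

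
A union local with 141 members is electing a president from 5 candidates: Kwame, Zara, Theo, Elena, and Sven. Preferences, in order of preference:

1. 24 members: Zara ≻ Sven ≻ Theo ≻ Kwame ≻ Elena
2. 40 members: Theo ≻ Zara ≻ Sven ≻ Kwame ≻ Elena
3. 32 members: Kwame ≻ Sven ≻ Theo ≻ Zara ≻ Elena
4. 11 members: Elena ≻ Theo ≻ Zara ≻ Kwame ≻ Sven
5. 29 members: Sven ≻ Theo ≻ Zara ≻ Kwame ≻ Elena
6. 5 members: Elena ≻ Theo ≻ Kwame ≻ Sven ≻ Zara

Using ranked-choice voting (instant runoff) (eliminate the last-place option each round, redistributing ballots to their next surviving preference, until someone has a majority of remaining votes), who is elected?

Sven

Round 1: Kwame 32, Zara 24, Theo 40, Elena 16, Sven 29. Eliminate Elena.
Round 2: Kwame 32, Zara 24, Theo 56, Sven 29. Eliminate Zara.
Round 3: Kwame 32, Theo 56, Sven 53. Eliminate Kwame.
Round 4: Theo 56, Sven 85. Sven has a majority.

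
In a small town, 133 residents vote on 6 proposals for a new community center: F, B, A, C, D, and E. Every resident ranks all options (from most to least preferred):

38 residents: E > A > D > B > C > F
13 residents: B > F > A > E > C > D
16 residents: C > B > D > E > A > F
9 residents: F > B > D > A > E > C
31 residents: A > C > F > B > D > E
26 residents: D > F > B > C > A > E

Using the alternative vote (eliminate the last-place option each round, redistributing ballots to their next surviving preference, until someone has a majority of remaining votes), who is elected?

B

Round 1: F 9, B 13, A 31, C 16, D 26, E 38. Eliminate F.
Round 2: B 22, A 31, C 16, D 26, E 38. Eliminate C.
Round 3: B 38, A 31, D 26, E 38. Eliminate D.
Round 4: B 64, A 31, E 38. Eliminate A.
Round 5: B 95, E 38. B has a majority.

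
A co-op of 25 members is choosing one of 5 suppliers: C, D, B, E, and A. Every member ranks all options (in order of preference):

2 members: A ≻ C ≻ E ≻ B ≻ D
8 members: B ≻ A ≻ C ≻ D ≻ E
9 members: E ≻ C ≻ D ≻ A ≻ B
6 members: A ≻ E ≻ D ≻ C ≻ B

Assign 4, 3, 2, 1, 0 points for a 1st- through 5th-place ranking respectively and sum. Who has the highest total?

C: 2·3 + 8·2 + 9·3 + 6·1 = 55
D: 2·0 + 8·1 + 9·2 + 6·2 = 38
B: 2·1 + 8·4 + 9·0 + 6·0 = 34
E: 2·2 + 8·0 + 9·4 + 6·3 = 58
A: 2·4 + 8·3 + 9·1 + 6·4 = 65
A has the highest Borda score (65).

A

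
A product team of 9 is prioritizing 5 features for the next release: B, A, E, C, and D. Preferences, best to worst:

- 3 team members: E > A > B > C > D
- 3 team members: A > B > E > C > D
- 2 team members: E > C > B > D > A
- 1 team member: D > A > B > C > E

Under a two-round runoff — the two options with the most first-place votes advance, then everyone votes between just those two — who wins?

Round 1 first-place votes: B 0, A 3, E 5, C 0, D 1.
E and A advance.
Runoff: E is preferred to A by 5 voters; A by 4.
E wins the runoff.

E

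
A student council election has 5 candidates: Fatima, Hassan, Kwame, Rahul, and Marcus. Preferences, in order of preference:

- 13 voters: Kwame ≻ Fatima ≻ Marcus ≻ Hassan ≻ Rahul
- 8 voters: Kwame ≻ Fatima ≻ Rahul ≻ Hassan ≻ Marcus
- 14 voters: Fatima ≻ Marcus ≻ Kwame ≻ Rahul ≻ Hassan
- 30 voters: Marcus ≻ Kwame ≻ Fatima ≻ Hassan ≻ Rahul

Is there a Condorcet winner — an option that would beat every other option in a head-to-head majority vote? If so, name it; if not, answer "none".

Checking pairwise contests:
Kwame beats Fatima 51–14.
Fatima beats Hassan 65–0.
Marcus beats Kwame 44–21.
Fatima beats Rahul 65–0.
Fatima beats Marcus 35–30.
Every option loses at least one head-to-head, so there is no Condorcet winner.

none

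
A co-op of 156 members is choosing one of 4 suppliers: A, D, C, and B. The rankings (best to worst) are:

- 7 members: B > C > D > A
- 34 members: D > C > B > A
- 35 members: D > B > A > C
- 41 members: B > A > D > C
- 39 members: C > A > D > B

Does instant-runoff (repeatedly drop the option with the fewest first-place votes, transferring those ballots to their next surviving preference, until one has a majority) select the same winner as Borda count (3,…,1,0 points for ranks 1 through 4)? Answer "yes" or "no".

yes

Instant-runoff — R1 A 0, D 69, C 39, B 48 (A out); R2 D 69, C 39, B 48 (C out); R3 D 108, B 48 (D winner). Winner: D.
Borda — scores: A 195, D 294, C 199, B 248. Winner: D.
The two methods agree.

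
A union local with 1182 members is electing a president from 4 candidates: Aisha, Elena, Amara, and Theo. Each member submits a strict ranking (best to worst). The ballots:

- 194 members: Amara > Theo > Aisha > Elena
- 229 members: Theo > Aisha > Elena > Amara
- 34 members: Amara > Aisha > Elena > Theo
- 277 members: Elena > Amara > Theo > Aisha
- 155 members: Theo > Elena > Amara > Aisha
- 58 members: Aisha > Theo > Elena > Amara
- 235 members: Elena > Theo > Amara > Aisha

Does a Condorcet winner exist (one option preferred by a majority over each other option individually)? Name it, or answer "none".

Theo vs Aisha: 1090–92 for Theo.
Theo vs Elena: 636–546 for Theo.
Theo vs Amara: 677–505 for Theo.
Theo beats every other option head-to-head.

Theo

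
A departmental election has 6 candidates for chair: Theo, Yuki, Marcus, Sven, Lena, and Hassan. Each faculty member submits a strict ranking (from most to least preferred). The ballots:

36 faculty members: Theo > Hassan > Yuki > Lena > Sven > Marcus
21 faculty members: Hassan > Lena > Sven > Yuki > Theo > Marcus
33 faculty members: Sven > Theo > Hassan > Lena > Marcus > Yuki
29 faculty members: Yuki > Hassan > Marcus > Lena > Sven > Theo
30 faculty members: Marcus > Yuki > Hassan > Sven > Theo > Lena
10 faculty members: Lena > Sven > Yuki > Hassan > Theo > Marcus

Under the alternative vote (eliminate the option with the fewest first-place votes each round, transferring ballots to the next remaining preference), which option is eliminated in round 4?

Round 1: Theo 36, Yuki 29, Marcus 30, Sven 33, Lena 10, Hassan 21. Eliminate Lena.
Round 2: Theo 36, Yuki 29, Marcus 30, Sven 43, Hassan 21. Eliminate Hassan.
Round 3: Theo 36, Yuki 29, Marcus 30, Sven 64. Eliminate Yuki.
Round 4: Theo 36, Marcus 59, Sven 64. Eliminate Theo.

Theo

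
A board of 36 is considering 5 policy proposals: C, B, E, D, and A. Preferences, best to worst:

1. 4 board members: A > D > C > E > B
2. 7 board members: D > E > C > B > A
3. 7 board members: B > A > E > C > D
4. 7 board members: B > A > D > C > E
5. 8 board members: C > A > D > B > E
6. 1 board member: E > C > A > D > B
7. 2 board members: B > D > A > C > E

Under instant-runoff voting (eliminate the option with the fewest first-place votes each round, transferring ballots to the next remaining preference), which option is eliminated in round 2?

A

Round 1: C 8, B 16, E 1, D 7, A 4. Eliminate E.
Round 2: C 9, B 16, D 7, A 4. Eliminate A.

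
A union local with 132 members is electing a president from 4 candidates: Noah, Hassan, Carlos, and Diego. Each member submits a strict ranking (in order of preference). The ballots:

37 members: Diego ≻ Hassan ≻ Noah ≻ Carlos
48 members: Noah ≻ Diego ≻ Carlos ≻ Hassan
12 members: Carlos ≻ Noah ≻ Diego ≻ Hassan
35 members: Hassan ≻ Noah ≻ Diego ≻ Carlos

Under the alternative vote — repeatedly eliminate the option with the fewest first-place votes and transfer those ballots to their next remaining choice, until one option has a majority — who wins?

Round 1: Noah 48, Hassan 35, Carlos 12, Diego 37. Eliminate Carlos.
Round 2: Noah 60, Hassan 35, Diego 37. Eliminate Hassan.
Round 3: Noah 95, Diego 37. Noah has a majority.

Noah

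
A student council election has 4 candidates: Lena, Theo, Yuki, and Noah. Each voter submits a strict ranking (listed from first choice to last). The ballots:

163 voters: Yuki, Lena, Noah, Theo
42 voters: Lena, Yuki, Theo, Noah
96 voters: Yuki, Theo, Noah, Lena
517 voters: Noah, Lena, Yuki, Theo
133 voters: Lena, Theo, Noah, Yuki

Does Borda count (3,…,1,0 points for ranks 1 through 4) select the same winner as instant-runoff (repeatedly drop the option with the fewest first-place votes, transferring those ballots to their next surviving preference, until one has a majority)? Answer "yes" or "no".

yes

Borda — scores: Lena 1885, Theo 500, Yuki 1378, Noah 1943. Winner: Noah.
Instant-runoff — R1 Lena 175, Theo 0, Yuki 259, Noah 517 (Noah winner). Winner: Noah.
The two methods agree.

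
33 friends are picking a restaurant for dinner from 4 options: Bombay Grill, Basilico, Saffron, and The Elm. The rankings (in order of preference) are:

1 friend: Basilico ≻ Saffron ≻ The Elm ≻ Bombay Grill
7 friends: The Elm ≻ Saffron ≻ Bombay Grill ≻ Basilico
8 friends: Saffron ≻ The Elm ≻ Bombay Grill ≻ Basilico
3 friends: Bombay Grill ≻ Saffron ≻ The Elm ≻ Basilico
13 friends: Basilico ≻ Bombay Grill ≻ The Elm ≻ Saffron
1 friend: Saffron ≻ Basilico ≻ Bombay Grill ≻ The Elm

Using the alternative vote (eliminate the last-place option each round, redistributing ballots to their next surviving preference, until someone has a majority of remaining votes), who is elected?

Saffron

Round 1: Bombay Grill 3, Basilico 14, Saffron 9, The Elm 7. Eliminate Bombay Grill.
Round 2: Basilico 14, Saffron 12, The Elm 7. Eliminate The Elm.
Round 3: Basilico 14, Saffron 19. Saffron has a majority.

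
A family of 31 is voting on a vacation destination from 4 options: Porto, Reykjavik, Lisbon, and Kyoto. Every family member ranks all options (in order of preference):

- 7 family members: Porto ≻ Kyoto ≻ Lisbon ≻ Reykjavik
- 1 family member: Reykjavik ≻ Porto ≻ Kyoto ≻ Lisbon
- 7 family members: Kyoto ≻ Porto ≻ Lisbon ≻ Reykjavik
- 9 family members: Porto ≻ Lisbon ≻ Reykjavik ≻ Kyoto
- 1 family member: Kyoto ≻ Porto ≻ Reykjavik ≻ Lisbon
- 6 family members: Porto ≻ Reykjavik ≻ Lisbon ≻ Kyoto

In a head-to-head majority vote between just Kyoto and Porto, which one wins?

Porto

Voters preferring Kyoto to Porto: 8; preferring Porto to Kyoto: 23.
Porto wins the head-to-head.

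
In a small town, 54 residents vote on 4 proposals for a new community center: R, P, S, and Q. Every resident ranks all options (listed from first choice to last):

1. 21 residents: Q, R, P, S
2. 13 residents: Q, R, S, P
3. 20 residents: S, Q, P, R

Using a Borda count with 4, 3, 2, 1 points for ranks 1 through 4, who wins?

Q

R: 21·3 + 13·3 + 20·1 = 122
P: 21·2 + 13·1 + 20·2 = 95
S: 21·1 + 13·2 + 20·4 = 127
Q: 21·4 + 13·4 + 20·3 = 196
Q has the highest Borda score (196).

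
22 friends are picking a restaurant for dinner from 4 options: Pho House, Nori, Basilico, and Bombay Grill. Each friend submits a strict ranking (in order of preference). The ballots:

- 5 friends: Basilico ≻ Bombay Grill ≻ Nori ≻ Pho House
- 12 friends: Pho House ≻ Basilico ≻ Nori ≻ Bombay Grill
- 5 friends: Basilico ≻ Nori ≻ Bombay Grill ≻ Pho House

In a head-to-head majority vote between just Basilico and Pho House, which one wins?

Pho House

Voters preferring Basilico to Pho House: 10; preferring Pho House to Basilico: 12.
Pho House wins the head-to-head.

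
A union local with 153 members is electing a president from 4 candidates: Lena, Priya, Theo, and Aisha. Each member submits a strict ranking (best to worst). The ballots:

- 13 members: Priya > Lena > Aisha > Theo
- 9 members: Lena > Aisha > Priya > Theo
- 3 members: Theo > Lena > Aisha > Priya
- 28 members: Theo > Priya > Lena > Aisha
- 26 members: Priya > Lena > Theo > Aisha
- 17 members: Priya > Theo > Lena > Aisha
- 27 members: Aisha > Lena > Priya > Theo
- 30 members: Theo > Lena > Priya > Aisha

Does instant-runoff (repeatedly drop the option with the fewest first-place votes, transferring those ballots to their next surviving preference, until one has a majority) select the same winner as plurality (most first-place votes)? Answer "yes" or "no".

no

Instant-runoff — R1 Lena 9, Priya 56, Theo 61, Aisha 27 (Lena out); R2 Priya 56, Theo 61, Aisha 36 (Aisha out); R3 Priya 92, Theo 61 (Priya winner). Winner: Priya.
Plurality — first-place votes: Lena 9, Priya 56, Theo 61, Aisha 27. Winner: Theo.
The two methods disagree.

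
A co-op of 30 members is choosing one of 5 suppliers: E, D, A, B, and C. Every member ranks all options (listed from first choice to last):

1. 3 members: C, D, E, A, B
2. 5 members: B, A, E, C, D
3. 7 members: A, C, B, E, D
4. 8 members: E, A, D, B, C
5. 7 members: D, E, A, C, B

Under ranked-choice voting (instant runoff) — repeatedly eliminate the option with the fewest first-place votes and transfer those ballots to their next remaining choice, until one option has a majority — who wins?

A

Round 1: E 8, D 7, A 7, B 5, C 3. Eliminate C.
Round 2: E 8, D 10, A 7, B 5. Eliminate B.
Round 3: E 8, D 10, A 12. Eliminate E.
Round 4: D 10, A 20. A has a majority.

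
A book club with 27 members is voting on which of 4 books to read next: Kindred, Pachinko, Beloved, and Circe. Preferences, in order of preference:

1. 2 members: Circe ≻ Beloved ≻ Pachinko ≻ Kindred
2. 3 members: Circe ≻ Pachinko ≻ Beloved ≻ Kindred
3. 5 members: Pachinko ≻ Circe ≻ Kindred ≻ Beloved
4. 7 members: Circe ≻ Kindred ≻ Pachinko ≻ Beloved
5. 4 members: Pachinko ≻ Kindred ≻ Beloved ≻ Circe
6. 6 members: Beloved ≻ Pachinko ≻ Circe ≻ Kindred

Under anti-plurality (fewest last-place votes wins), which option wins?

Pachinko

Last-place votes: Kindred 11, Pachinko 0, Beloved 12, Circe 4.
Pachinko is ranked last by the fewest voters, so Pachinko wins.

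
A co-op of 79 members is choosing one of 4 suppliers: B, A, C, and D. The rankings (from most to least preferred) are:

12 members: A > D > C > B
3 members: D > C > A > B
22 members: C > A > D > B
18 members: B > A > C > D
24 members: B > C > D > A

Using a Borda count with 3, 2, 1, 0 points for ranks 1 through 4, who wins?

C

B: 12·0 + 3·0 + 22·0 + 18·3 + 24·3 = 126
A: 12·3 + 3·1 + 22·2 + 18·2 + 24·0 = 119
C: 12·1 + 3·2 + 22·3 + 18·1 + 24·2 = 150
D: 12·2 + 3·3 + 22·1 + 18·0 + 24·1 = 79
C has the highest Borda score (150).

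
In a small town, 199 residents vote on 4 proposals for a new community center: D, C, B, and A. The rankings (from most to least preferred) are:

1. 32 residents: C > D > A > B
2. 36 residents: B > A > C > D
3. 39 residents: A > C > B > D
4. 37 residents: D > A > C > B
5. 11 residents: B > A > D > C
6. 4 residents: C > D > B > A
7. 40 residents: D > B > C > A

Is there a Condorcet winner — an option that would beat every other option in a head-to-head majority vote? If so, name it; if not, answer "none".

Checking pairwise contests:
C beats D 111–88.
A beats C 123–76.
D beats B 113–86.
D beats A 113–86.
Every option loses at least one head-to-head, so there is no Condorcet winner.

none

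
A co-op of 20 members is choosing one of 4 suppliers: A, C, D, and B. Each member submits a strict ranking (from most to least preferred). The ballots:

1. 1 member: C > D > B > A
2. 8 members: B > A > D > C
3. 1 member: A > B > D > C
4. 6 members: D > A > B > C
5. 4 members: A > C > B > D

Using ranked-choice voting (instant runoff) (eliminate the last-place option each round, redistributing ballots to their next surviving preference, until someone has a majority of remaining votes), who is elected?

Round 1: A 5, C 1, D 6, B 8. Eliminate C.
Round 2: A 5, D 7, B 8. Eliminate A.
Round 3: D 7, B 13. B has a majority.

B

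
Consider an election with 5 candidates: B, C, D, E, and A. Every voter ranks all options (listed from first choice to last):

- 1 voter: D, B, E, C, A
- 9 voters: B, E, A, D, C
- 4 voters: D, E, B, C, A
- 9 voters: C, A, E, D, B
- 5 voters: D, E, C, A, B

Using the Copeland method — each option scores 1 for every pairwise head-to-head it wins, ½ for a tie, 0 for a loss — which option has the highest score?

B: ties C and A; loses to D and E → score 1.
C: beats A; ties B; loses to D and E → score 1.5.
D: beats B and C; loses to E and A → score 2.
E: beats B, C, D, and A → score 4.
A: beats D; ties B; loses to C and E → score 1.5.
E has the best pairwise record.

E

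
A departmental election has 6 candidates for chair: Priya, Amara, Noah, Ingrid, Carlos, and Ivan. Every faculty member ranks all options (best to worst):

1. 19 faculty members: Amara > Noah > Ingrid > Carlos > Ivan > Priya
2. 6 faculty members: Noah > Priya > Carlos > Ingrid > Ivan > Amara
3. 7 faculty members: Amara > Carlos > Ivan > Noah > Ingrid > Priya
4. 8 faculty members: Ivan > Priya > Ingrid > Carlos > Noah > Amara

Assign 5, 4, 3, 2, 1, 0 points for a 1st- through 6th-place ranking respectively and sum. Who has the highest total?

Amara

Priya: 19·0 + 6·4 + 7·0 + 8·4 = 56
Amara: 19·5 + 6·0 + 7·5 + 8·0 = 130
Noah: 19·4 + 6·5 + 7·2 + 8·1 = 128
Ingrid: 19·3 + 6·2 + 7·1 + 8·3 = 100
Carlos: 19·2 + 6·3 + 7·4 + 8·2 = 100
Ivan: 19·1 + 6·1 + 7·3 + 8·5 = 86
Amara has the highest Borda score (130).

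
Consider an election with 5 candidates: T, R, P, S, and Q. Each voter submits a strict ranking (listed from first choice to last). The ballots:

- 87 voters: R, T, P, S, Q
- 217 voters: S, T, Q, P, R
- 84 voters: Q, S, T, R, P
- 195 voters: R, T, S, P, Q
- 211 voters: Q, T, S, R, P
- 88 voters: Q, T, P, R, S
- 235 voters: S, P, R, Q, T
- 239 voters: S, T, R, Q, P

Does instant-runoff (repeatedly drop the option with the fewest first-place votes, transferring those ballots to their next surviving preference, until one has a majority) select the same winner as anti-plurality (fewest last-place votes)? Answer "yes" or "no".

Instant-runoff — R1 T 0, R 282, P 0, S 691, Q 383 (S winner). Winner: S.
Anti-plurality — last-place votes: T 235, R 217, P 534, S 88, Q 282. Winner: S.
The two methods agree.

yes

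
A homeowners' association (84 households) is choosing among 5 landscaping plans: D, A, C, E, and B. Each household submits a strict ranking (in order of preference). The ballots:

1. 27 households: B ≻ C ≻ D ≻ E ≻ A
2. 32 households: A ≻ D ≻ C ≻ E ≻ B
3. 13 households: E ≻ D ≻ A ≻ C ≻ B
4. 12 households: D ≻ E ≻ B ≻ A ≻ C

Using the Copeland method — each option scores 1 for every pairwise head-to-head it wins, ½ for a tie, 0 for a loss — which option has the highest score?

D: beats A, C, E, and B → score 4.
A: beats C and B; loses to D and E → score 2.
C: beats E and B; loses to D and A → score 2.
E: beats A and B; loses to D and C → score 2.
B: loses to D, A, C, and E → score 0.
D has the best pairwise record.

D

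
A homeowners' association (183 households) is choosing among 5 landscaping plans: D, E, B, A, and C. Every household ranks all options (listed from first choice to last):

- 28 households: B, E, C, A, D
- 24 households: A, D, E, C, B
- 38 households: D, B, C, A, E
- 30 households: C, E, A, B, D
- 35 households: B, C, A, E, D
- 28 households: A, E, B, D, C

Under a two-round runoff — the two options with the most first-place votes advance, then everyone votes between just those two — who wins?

Round 1 first-place votes: D 38, E 0, B 63, A 52, C 30.
B and A advance.
Runoff: B is preferred to A by 101 voters; A by 82.
B wins the runoff.

B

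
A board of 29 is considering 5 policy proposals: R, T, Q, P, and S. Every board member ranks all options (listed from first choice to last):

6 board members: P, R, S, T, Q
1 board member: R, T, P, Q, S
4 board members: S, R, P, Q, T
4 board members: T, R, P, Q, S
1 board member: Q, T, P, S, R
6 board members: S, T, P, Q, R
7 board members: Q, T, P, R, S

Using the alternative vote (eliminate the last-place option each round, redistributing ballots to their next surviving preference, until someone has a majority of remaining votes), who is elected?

Round 1: R 1, T 4, Q 8, P 6, S 10. Eliminate R.
Round 2: T 5, Q 8, P 6, S 10. Eliminate T.
Round 3: Q 8, P 11, S 10. Eliminate Q.
Round 4: P 19, S 10. P has a majority.

P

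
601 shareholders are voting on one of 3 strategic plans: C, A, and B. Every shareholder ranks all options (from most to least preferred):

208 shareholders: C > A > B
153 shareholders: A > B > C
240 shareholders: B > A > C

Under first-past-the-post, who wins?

B

First-place votes: C 208, A 153, B 240.
B has the most first-place votes.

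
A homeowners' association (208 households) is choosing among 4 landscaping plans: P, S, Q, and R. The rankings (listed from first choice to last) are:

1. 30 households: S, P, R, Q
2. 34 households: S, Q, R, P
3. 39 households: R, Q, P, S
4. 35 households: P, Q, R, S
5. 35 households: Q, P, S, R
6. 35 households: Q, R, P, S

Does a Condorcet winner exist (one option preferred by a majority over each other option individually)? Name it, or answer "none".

Q

Q vs P: 143–65 for Q.
Q vs S: 144–64 for Q.
Q vs R: 139–69 for Q.
Q beats every other option head-to-head.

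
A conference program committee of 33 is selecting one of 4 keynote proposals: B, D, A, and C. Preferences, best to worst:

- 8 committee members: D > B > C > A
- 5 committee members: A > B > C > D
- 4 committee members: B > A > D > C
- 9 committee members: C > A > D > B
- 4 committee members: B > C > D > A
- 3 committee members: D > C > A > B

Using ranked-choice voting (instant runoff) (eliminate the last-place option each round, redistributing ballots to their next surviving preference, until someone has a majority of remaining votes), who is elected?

Round 1: B 8, D 11, A 5, C 9. Eliminate A.
Round 2: B 13, D 11, C 9. Eliminate C.
Round 3: B 13, D 20. D has a majority.

D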